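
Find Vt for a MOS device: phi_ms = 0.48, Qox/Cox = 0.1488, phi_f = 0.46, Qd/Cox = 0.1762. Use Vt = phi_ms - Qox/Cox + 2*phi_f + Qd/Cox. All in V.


Step 1: Vt = phi_ms - Qox/Cox + 2*phi_f + Qd/Cox
Step 2: Vt = 0.48 - 0.1488 + 2*0.46 + 0.1762
Step 3: Vt = 0.48 - 0.1488 + 0.92 + 0.1762
Step 4: Vt = 1.4274 V

1.4274


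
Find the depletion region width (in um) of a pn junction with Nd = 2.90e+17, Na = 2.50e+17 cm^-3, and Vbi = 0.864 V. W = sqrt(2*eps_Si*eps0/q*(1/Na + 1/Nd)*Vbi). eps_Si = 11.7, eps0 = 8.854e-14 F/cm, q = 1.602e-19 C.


Step 1: 1/Na + 1/Nd = 1/2.50e+17 + 1/2.90e+17 = 7.44828e-18
Step 2: 2*eps*eps0/q = 2*11.7*8.854e-14/1.602e-19 = 1.293281e+07
Step 3: W^2 = 1.293281e+07 * 7.44828e-18 * 0.864 = 8.32267e-11
Step 4: W = sqrt(8.32267e-11) = 9.123e-06 cm = 0.09123 um

0.09123


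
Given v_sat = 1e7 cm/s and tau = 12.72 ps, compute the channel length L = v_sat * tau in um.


Step 1: tau in seconds = 12.72 ps * 1e-12 = 1.2720e-11 s
Step 2: L = v_sat * tau = 1e7 * 1.2720e-11 = 1.2720e-04 cm
Step 3: L in um = 1.2720e-04 * 1e4 = 1.272 um

1.272


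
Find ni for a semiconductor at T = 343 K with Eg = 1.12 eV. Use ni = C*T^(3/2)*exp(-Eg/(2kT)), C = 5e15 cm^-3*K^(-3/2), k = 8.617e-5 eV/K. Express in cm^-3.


Step 1: Compute kT = 8.617e-5 * 343 = 0.02955631 eV
Step 2: Exponent = -Eg/(2kT) = -1.12/(2*0.02955631) = -18.94688
Step 3: T^(3/2) = 343^1.5 = 6352.45
Step 4: ni = 5e15 * 6352.45 * exp(-18.94688) = 1.88e+11 cm^-3

1.88e+11


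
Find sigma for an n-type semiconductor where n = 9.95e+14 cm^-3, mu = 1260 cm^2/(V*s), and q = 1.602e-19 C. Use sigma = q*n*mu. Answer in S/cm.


Step 1: sigma = q * n * mu
Step 2: sigma = 1.602e-19 * 9.95e+14 * 1260
Step 3: sigma = 2.008e-01 S/cm

2.008e-01


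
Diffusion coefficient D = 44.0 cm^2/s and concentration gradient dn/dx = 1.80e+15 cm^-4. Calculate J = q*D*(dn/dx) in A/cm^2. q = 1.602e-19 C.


Step 1: J = q * D * (dn/dx)
Step 2: J = 1.602e-19 * 44.0 * 1.80e+15
Step 3: J = 1.27e-02 A/cm^2

1.27e-02


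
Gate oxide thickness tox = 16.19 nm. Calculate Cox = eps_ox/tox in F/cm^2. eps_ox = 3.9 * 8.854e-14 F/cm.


Step 1: eps_ox = 3.9 * 8.854e-14 = 3.45306e-13 F/cm
Step 2: tox in cm = 16.19 nm * 1e-7 = 1.6190e-06 cm
Step 3: Cox = 3.45306e-13 / 1.6190e-06 = 2.13e-07 F/cm^2

2.13e-07


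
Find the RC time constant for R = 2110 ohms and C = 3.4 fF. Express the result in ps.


Step 1: tau = R * C
Step 2: tau = 2110 * 3.4 fF = 2110 * 3.4e-15 F
Step 3: tau = 7.174e-12 s = 7.174 ps

7.174


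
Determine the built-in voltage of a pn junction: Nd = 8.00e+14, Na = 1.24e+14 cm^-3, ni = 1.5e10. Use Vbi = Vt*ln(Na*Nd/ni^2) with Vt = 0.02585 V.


Step 1: Compute Na*Nd/ni^2 = 1.24e+14 * 8.00e+14 / (1.5e10)^2 = 4.4089e+08
Step 2: ln(4.4089e+08) = 19.9043
Step 3: Vbi = 0.02585 * 19.9043 = 0.515 V

0.515


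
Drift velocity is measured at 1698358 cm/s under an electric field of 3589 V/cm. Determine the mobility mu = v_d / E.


Step 1: mu = v_d / E
Step 2: mu = 1698358 / 3589
Step 3: mu = 473.21 cm^2/(V*s)

473.21


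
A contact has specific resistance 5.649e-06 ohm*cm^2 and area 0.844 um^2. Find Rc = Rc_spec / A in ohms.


Step 1: Convert area to cm^2: 0.844 um^2 = 8.4400e-09 cm^2
Step 2: Rc = Rc_spec / A = 5.649e-06 / 8.4400e-09
Step 3: Rc = 6.69e+02 ohms

6.69e+02


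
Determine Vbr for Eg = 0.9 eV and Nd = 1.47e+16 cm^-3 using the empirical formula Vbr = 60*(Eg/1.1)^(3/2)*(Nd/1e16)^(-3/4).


Step 1: Eg/1.1 = 0.9/1.1 = 0.818182
Step 2: (Eg/1.1)^1.5 = 0.818182^1.5 = 0.740074
Step 3: (Nd/1e16)^(-0.75) = (1.47)^(-0.75) = 0.749052
Step 4: Vbr = 60 * 0.740074 * 0.749052 = 33.3 V

33.3


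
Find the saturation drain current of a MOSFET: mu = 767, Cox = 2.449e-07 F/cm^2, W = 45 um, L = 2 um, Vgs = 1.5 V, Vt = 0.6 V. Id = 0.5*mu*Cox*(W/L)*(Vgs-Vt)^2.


Step 1: Overdrive voltage Vov = Vgs - Vt = 1.5 - 0.6 = 0.9 V
Step 2: W/L = 45/2 = 22.5
Step 3: Id = 0.5 * 767 * 2.449e-07 * 22.5 * 0.9^2
Step 4: Id = 1.71e-03 A

1.71e-03


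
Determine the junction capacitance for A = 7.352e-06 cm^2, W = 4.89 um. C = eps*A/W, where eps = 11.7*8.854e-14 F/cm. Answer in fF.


Step 1: eps_Si = 11.7 * 8.854e-14 = 1.035918e-12 F/cm
Step 2: W in cm = 4.89 * 1e-4 = 4.89e-04 cm
Step 3: C = 1.035918e-12 * 7.352e-06 / 4.89e-04 = 1.557478e-14 F
Step 4: C = 15.57 fF

15.57


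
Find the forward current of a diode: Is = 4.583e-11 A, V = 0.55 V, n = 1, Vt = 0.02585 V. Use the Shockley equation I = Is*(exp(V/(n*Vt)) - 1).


Step 1: V/(n*Vt) = 0.55/(1*0.02585) = 21.2766
Step 2: exp(21.2766) = 1.7390e+09
Step 3: I = 4.583e-11 * (1.7390e+09 - 1) = 7.97e-02 A

7.97e-02


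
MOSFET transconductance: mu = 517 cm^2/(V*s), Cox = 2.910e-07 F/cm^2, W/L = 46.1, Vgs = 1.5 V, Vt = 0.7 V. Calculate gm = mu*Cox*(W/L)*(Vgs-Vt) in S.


Step 1: Vov = Vgs - Vt = 1.5 - 0.7 = 0.8 V
Step 2: gm = mu * Cox * (W/L) * Vov
Step 3: gm = 517 * 2.910e-07 * 46.1 * 0.8 = 5.55e-03 S

5.55e-03


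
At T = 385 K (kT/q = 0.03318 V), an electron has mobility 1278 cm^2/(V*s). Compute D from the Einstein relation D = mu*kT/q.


Step 1: D = mu * (kT/q)
Step 2: D = 1278 * 0.03318
Step 3: D = 42.4 cm^2/s

42.4


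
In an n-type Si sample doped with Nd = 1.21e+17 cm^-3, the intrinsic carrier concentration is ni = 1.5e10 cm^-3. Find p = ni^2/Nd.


Step 1: Since Nd >> ni, n ≈ Nd = 1.21e+17 cm^-3
Step 2: p = ni^2 / n = (1.5e10)^2 / 1.21e+17
Step 3: p = 2.25e20 / 1.21e+17 = 1.86e+03 cm^-3

1.86e+03


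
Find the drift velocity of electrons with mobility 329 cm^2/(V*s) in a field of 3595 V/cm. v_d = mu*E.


Step 1: v_d = mu * E
Step 2: v_d = 329 * 3595 = 1182755
Step 3: v_d = 1.18e+06 cm/s

1.18e+06


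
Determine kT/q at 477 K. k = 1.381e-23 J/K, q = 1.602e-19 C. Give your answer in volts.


Step 1: kT = 1.381e-23 * 477 = 6.58737e-21 J
Step 2: Vt = kT/q = 6.58737e-21 / 1.602e-19
Step 3: Vt = 0.04112 V

0.04112


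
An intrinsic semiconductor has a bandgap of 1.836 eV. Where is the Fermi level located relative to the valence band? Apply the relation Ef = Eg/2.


Step 1: For an intrinsic semiconductor, the Fermi level sits at midgap.
Step 2: Ef = Eg / 2 = 1.836 / 2 = 0.918 eV

0.918


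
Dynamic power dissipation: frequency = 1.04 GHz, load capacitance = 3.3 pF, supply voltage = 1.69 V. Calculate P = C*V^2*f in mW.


Step 1: V^2 = 1.69^2 = 2.8561 V^2
Step 2: P = C*V^2*f = 3.3e-12 F * 2.8561 * 1.04e9 Hz
Step 3: P = 9.8021352e-03 W
Step 4: P = 9.802 mW

9.802


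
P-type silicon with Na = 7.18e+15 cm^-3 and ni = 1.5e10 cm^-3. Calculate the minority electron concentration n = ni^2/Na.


Step 1: Majority hole concentration p ≈ Na = 7.18e+15 cm^-3
Step 2: n = ni^2 / Na = (1.5e10)^2 / 7.18e+15
Step 3: n = 3.13e+04 cm^-3

3.13e+04


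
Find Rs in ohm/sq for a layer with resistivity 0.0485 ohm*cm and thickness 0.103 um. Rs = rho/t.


Step 1: Convert thickness to cm: t = 0.103 um = 1.0300e-05 cm
Step 2: Rs = rho / t = 0.0485 / 1.0300e-05
Step 3: Rs = 4708.7 ohm/sq

4708.7


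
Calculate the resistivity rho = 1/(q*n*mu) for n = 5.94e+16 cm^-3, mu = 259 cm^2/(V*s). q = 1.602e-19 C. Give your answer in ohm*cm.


Step 1: sigma = q * n * mu = 1.602e-19 * 5.94e+16 * 259 = 2.46461e+00 S/cm
Step 2: rho = 1 / sigma = 1 / 2.46461e+00 = 0.4057 ohm*cm

0.4057


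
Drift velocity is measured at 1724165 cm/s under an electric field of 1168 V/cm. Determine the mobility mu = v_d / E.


Step 1: mu = v_d / E
Step 2: mu = 1724165 / 1168
Step 3: mu = 1476.17 cm^2/(V*s)

1476.17


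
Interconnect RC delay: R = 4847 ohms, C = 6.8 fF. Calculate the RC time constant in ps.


Step 1: tau = R * C
Step 2: tau = 4847 * 6.8 fF = 4847 * 6.8e-15 F
Step 3: tau = 3.29596e-11 s = 32.9596 ps

32.9596


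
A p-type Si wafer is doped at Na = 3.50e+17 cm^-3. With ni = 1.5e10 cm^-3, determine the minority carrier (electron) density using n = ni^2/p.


Step 1: Majority hole concentration p ≈ Na = 3.50e+17 cm^-3
Step 2: n = ni^2 / Na = (1.5e10)^2 / 3.50e+17
Step 3: n = 6.43e+02 cm^-3

6.43e+02


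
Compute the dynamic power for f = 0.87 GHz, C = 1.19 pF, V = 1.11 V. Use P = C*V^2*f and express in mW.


Step 1: V^2 = 1.11^2 = 1.2321 V^2
Step 2: P = C*V^2*f = 1.19e-12 F * 1.2321 * 0.87e9 Hz
Step 3: P = 1.27559313e-03 W
Step 4: P = 1.276 mW

1.276


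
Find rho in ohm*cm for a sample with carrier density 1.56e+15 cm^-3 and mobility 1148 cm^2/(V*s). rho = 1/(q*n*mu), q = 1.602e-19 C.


Step 1: sigma = q * n * mu = 1.602e-19 * 1.56e+15 * 1148 = 2.86899e-01 S/cm
Step 2: rho = 1 / sigma = 1 / 2.86899e-01 = 3.486 ohm*cm

3.486


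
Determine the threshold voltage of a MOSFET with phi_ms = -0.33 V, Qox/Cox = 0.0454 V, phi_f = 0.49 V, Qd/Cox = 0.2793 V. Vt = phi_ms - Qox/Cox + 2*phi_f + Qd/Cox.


Step 1: Vt = phi_ms - Qox/Cox + 2*phi_f + Qd/Cox
Step 2: Vt = -0.33 - 0.0454 + 2*0.49 + 0.2793
Step 3: Vt = -0.33 - 0.0454 + 0.98 + 0.2793
Step 4: Vt = 0.8839 V

0.8839


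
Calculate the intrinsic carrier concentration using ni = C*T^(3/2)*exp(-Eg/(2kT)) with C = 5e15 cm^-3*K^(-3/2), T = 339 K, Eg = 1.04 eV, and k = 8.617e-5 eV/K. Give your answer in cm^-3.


Step 1: Compute kT = 8.617e-5 * 339 = 0.02921163 eV
Step 2: Exponent = -Eg/(2kT) = -1.04/(2*0.02921163) = -17.80113
Step 3: T^(3/2) = 339^1.5 = 6241.65
Step 4: ni = 5e15 * 6241.65 * exp(-17.80113) = 5.80e+11 cm^-3

5.80e+11


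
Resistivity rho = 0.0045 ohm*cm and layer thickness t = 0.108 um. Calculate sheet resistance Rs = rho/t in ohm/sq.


Step 1: Convert thickness to cm: t = 0.108 um = 1.0800e-05 cm
Step 2: Rs = rho / t = 0.0045 / 1.0800e-05
Step 3: Rs = 416.7 ohm/sq

416.7


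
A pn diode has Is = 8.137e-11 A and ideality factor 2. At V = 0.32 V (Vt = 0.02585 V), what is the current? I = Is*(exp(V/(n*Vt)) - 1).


Step 1: V/(n*Vt) = 0.32/(2*0.02585) = 6.1896
Step 2: exp(6.1896) = 4.8765e+02
Step 3: I = 8.137e-11 * (4.8765e+02 - 1) = 3.96e-08 A

3.96e-08


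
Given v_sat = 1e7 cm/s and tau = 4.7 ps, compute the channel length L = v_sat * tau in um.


Step 1: tau in seconds = 4.7 ps * 1e-12 = 4.7000e-12 s
Step 2: L = v_sat * tau = 1e7 * 4.7000e-12 = 4.7000e-05 cm
Step 3: L in um = 4.7000e-05 * 1e4 = 0.47 um

0.47


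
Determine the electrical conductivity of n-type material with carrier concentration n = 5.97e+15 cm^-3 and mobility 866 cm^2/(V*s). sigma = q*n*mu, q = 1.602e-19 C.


Step 1: sigma = q * n * mu
Step 2: sigma = 1.602e-19 * 5.97e+15 * 866
Step 3: sigma = 8.282e-01 S/cm

8.282e-01


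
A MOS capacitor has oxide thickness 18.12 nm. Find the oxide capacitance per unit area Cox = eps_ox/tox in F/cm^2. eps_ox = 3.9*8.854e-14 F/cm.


Step 1: eps_ox = 3.9 * 8.854e-14 = 3.45306e-13 F/cm
Step 2: tox in cm = 18.12 nm * 1e-7 = 1.8120e-06 cm
Step 3: Cox = 3.45306e-13 / 1.8120e-06 = 1.91e-07 F/cm^2

1.91e-07


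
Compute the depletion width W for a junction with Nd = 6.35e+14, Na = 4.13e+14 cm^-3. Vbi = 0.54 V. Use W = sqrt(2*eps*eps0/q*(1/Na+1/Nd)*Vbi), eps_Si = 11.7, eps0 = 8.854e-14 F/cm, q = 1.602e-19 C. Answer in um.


Step 1: 1/Na + 1/Nd = 1/4.13e+14 + 1/6.35e+14 = 3.99611e-15
Step 2: 2*eps*eps0/q = 2*11.7*8.854e-14/1.602e-19 = 1.293281e+07
Step 3: W^2 = 1.293281e+07 * 3.99611e-15 * 0.54 = 2.79077e-08
Step 4: W = sqrt(2.79077e-08) = 1.671e-04 cm = 1.671 um

1.671


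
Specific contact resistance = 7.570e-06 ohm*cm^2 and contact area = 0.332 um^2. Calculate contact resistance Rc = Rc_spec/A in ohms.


Step 1: Convert area to cm^2: 0.332 um^2 = 3.3200e-09 cm^2
Step 2: Rc = Rc_spec / A = 7.570e-06 / 3.3200e-09
Step 3: Rc = 2.28e+03 ohms

2.28e+03


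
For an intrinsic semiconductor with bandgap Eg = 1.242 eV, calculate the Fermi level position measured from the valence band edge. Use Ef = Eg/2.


Step 1: For an intrinsic semiconductor, the Fermi level sits at midgap.
Step 2: Ef = Eg / 2 = 1.242 / 2 = 0.621 eV

0.621


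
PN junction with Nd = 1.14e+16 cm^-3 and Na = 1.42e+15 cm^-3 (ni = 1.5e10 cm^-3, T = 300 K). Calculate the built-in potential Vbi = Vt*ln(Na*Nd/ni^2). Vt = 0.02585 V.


Step 1: Compute Na*Nd/ni^2 = 1.42e+15 * 1.14e+16 / (1.5e10)^2 = 7.1947e+10
Step 2: ln(7.1947e+10) = 24.9992
Step 3: Vbi = 0.02585 * 24.9992 = 0.646 V

0.646


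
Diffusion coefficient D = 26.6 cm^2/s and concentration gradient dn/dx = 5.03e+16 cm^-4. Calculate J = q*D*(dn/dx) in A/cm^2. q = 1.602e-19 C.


Step 1: J = q * D * (dn/dx)
Step 2: J = 1.602e-19 * 26.6 * 5.03e+16
Step 3: J = 2.14e-01 A/cm^2

2.14e-01


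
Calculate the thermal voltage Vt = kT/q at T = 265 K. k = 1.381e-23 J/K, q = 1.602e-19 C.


Step 1: kT = 1.381e-23 * 265 = 3.65965e-21 J
Step 2: Vt = kT/q = 3.65965e-21 / 1.602e-19
Step 3: Vt = 0.02284 V

0.02284


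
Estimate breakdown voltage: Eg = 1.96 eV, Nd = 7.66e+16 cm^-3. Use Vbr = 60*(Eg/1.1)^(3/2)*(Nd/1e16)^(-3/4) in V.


Step 1: Eg/1.1 = 1.96/1.1 = 1.781818
Step 2: (Eg/1.1)^1.5 = 1.781818^1.5 = 2.378455
Step 3: (Nd/1e16)^(-0.75) = (7.66)^(-0.75) = 0.217184
Step 4: Vbr = 60 * 2.378455 * 0.217184 = 31.0 V

31.0


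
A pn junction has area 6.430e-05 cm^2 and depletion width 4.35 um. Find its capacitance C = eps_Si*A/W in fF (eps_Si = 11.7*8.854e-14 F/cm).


Step 1: eps_Si = 11.7 * 8.854e-14 = 1.035918e-12 F/cm
Step 2: W in cm = 4.35 * 1e-4 = 4.35e-04 cm
Step 3: C = 1.035918e-12 * 6.430e-05 / 4.35e-04 = 1.531254e-13 F
Step 4: C = 153.13 fF

153.13


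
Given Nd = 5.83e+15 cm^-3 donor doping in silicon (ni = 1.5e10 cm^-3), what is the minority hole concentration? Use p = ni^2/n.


Step 1: Since Nd >> ni, n ≈ Nd = 5.83e+15 cm^-3
Step 2: p = ni^2 / n = (1.5e10)^2 / 5.83e+15
Step 3: p = 2.25e20 / 5.83e+15 = 3.86e+04 cm^-3

3.86e+04


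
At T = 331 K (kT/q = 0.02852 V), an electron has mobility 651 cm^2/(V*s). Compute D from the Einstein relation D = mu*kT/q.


Step 1: D = mu * (kT/q)
Step 2: D = 651 * 0.02852
Step 3: D = 18.57 cm^2/s

18.57


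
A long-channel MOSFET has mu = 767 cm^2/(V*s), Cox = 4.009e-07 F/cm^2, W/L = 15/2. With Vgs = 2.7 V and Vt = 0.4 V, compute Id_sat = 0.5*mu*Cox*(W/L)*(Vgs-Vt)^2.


Step 1: Overdrive voltage Vov = Vgs - Vt = 2.7 - 0.4 = 2.3 V
Step 2: W/L = 15/2 = 7.5
Step 3: Id = 0.5 * 767 * 4.009e-07 * 7.5 * 2.3^2
Step 4: Id = 6.10e-03 A

6.10e-03


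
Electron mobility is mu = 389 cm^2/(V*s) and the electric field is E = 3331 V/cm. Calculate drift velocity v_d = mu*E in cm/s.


Step 1: v_d = mu * E
Step 2: v_d = 389 * 3331 = 1295759
Step 3: v_d = 1.30e+06 cm/s

1.30e+06


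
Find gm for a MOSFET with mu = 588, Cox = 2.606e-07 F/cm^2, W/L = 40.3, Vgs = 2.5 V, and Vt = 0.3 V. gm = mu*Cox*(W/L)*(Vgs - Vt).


Step 1: Vov = Vgs - Vt = 2.5 - 0.3 = 2.2 V
Step 2: gm = mu * Cox * (W/L) * Vov
Step 3: gm = 588 * 2.606e-07 * 40.3 * 2.2 = 1.36e-02 S

1.36e-02


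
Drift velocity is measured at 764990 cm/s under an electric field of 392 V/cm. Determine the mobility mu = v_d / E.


Step 1: mu = v_d / E
Step 2: mu = 764990 / 392
Step 3: mu = 1951.51 cm^2/(V*s)

1951.51


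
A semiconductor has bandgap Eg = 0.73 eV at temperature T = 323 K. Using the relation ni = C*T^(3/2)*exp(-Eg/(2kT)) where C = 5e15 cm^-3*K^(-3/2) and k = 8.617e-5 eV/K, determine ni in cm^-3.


Step 1: Compute kT = 8.617e-5 * 323 = 0.02783291 eV
Step 2: Exponent = -Eg/(2kT) = -0.73/(2*0.02783291) = -13.11397
Step 3: T^(3/2) = 323^1.5 = 5805.02
Step 4: ni = 5e15 * 5805.02 * exp(-13.11397) = 5.85e+13 cm^-3

5.85e+13


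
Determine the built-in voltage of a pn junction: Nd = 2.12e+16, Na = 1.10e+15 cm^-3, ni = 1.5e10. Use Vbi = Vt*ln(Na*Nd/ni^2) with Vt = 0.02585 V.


Step 1: Compute Na*Nd/ni^2 = 1.10e+15 * 2.12e+16 / (1.5e10)^2 = 1.0364e+11
Step 2: ln(1.0364e+11) = 25.3642
Step 3: Vbi = 0.02585 * 25.3642 = 0.656 V

0.656


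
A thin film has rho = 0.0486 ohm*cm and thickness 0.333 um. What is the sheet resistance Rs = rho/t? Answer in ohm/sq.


Step 1: Convert thickness to cm: t = 0.333 um = 3.3300e-05 cm
Step 2: Rs = rho / t = 0.0486 / 3.3300e-05
Step 3: Rs = 1459.5 ohm/sq

1459.5


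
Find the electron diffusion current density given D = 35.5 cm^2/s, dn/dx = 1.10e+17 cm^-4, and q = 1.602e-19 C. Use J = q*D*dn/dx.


Step 1: J = q * D * (dn/dx)
Step 2: J = 1.602e-19 * 35.5 * 1.10e+17
Step 3: J = 6.26e-01 A/cm^2

6.26e-01


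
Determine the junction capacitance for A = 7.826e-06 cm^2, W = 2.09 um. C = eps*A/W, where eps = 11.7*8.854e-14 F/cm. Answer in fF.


Step 1: eps_Si = 11.7 * 8.854e-14 = 1.035918e-12 F/cm
Step 2: W in cm = 2.09 * 1e-4 = 2.09e-04 cm
Step 3: C = 1.035918e-12 * 7.826e-06 / 2.09e-04 = 3.878992e-14 F
Step 4: C = 38.79 fF

38.79


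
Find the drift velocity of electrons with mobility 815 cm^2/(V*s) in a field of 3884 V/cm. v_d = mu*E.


Step 1: v_d = mu * E
Step 2: v_d = 815 * 3884 = 3165460
Step 3: v_d = 3.17e+06 cm/s

3.17e+06


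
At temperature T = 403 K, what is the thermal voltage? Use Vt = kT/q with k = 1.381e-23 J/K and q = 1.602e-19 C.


Step 1: kT = 1.381e-23 * 403 = 5.56543e-21 J
Step 2: Vt = kT/q = 5.56543e-21 / 1.602e-19
Step 3: Vt = 0.03474 V

0.03474


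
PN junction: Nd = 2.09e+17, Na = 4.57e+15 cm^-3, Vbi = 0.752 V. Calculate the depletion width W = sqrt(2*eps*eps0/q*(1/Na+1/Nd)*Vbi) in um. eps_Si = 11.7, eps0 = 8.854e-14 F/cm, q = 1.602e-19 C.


Step 1: 1/Na + 1/Nd = 1/4.57e+15 + 1/2.09e+17 = 2.23603e-16
Step 2: 2*eps*eps0/q = 2*11.7*8.854e-14/1.602e-19 = 1.293281e+07
Step 3: W^2 = 1.293281e+07 * 2.23603e-16 * 0.752 = 2.17464e-09
Step 4: W = sqrt(2.17464e-09) = 4.663e-05 cm = 0.4663 um

0.4663


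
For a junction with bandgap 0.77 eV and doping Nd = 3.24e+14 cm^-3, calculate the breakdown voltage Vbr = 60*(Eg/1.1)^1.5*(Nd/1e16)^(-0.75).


Step 1: Eg/1.1 = 0.77/1.1 = 0.700000
Step 2: (Eg/1.1)^1.5 = 0.700000^1.5 = 0.585662
Step 3: (Nd/1e16)^(-0.75) = (0.0324)^(-0.75) = 13.094570
Step 4: Vbr = 60 * 0.585662 * 13.094570 = 460.1 V

460.1


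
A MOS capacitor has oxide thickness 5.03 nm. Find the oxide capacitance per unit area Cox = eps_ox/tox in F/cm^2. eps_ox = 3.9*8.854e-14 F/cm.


Step 1: eps_ox = 3.9 * 8.854e-14 = 3.45306e-13 F/cm
Step 2: tox in cm = 5.03 nm * 1e-7 = 5.0300e-07 cm
Step 3: Cox = 3.45306e-13 / 5.0300e-07 = 6.86e-07 F/cm^2

6.86e-07


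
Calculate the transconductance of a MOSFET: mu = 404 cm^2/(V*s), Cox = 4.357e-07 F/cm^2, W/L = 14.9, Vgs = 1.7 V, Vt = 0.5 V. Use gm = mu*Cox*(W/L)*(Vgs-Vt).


Step 1: Vov = Vgs - Vt = 1.7 - 0.5 = 1.2 V
Step 2: gm = mu * Cox * (W/L) * Vov
Step 3: gm = 404 * 4.357e-07 * 14.9 * 1.2 = 3.15e-03 S

3.15e-03


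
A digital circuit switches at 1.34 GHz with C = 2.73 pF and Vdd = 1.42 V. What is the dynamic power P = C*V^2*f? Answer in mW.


Step 1: V^2 = 1.42^2 = 2.0164 V^2
Step 2: P = C*V^2*f = 2.73e-12 F * 2.0164 * 1.34e9 Hz
Step 3: P = 7.37639448e-03 W
Step 4: P = 7.376 mW

7.376


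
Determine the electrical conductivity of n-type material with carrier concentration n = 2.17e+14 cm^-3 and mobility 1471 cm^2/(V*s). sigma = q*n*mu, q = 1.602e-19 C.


Step 1: sigma = q * n * mu
Step 2: sigma = 1.602e-19 * 2.17e+14 * 1471
Step 3: sigma = 5.114e-02 S/cm

5.114e-02


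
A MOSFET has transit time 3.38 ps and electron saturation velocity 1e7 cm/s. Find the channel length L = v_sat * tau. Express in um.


Step 1: tau in seconds = 3.38 ps * 1e-12 = 3.3800e-12 s
Step 2: L = v_sat * tau = 1e7 * 3.3800e-12 = 3.3800e-05 cm
Step 3: L in um = 3.3800e-05 * 1e4 = 0.338 um

0.338


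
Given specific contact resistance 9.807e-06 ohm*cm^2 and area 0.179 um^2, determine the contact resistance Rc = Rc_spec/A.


Step 1: Convert area to cm^2: 0.179 um^2 = 1.7900e-09 cm^2
Step 2: Rc = Rc_spec / A = 9.807e-06 / 1.7900e-09
Step 3: Rc = 5.48e+03 ohms

5.48e+03


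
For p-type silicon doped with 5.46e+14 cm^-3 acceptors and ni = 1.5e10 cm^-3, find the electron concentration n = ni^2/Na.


Step 1: Majority hole concentration p ≈ Na = 5.46e+14 cm^-3
Step 2: n = ni^2 / Na = (1.5e10)^2 / 5.46e+14
Step 3: n = 4.12e+05 cm^-3

4.12e+05


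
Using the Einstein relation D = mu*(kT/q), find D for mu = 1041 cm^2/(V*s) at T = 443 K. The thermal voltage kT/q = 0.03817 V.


Step 1: D = mu * (kT/q)
Step 2: D = 1041 * 0.03817
Step 3: D = 39.73 cm^2/s

39.73


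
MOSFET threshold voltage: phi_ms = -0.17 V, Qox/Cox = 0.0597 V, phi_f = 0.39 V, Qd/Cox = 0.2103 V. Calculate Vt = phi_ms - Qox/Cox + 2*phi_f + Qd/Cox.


Step 1: Vt = phi_ms - Qox/Cox + 2*phi_f + Qd/Cox
Step 2: Vt = -0.17 - 0.0597 + 2*0.39 + 0.2103
Step 3: Vt = -0.17 - 0.0597 + 0.78 + 0.2103
Step 4: Vt = 0.7606 V

0.7606


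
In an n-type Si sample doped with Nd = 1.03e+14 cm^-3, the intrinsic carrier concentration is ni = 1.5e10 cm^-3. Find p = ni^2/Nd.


Step 1: Since Nd >> ni, n ≈ Nd = 1.03e+14 cm^-3
Step 2: p = ni^2 / n = (1.5e10)^2 / 1.03e+14
Step 3: p = 2.25e20 / 1.03e+14 = 2.18e+06 cm^-3

2.18e+06


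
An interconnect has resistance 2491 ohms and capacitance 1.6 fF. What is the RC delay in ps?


Step 1: tau = R * C
Step 2: tau = 2491 * 1.6 fF = 2491 * 1.6e-15 F
Step 3: tau = 3.9856e-12 s = 3.9856 ps

3.9856


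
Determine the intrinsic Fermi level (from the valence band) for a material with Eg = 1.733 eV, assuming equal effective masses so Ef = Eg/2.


Step 1: For an intrinsic semiconductor, the Fermi level sits at midgap.
Step 2: Ef = Eg / 2 = 1.733 / 2 = 0.8665 eV

0.8665


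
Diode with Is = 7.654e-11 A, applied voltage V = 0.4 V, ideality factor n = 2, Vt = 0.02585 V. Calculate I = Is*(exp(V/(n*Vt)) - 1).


Step 1: V/(n*Vt) = 0.4/(2*0.02585) = 7.7369
Step 2: exp(7.7369) = 2.2914e+03
Step 3: I = 7.654e-11 * (2.2914e+03 - 1) = 1.75e-07 A

1.75e-07


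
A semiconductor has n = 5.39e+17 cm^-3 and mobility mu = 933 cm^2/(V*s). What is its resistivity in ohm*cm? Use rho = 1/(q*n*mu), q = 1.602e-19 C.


Step 1: sigma = q * n * mu = 1.602e-19 * 5.39e+17 * 933 = 8.05625e+01 S/cm
Step 2: rho = 1 / sigma = 1 / 8.05625e+01 = 0.01241 ohm*cm

0.01241


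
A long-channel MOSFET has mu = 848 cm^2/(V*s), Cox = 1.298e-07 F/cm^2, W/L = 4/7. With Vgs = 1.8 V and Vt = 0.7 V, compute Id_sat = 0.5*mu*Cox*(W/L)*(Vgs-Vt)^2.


Step 1: Overdrive voltage Vov = Vgs - Vt = 1.8 - 0.7 = 1.1 V
Step 2: W/L = 4/7 = 0.571429
Step 3: Id = 0.5 * 848 * 1.298e-07 * 0.571429 * 1.1^2
Step 4: Id = 3.81e-05 A

3.81e-05


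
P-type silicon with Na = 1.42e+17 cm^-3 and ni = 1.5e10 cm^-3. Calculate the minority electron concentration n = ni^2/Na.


Step 1: Majority hole concentration p ≈ Na = 1.42e+17 cm^-3
Step 2: n = ni^2 / Na = (1.5e10)^2 / 1.42e+17
Step 3: n = 1.58e+03 cm^-3

1.58e+03


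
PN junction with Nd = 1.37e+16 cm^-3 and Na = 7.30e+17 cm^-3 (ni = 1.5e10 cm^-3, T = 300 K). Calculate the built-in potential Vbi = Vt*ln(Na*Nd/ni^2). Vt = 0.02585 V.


Step 1: Compute Na*Nd/ni^2 = 7.30e+17 * 1.37e+16 / (1.5e10)^2 = 4.4449e+13
Step 2: ln(4.4449e+13) = 31.4254
Step 3: Vbi = 0.02585 * 31.4254 = 0.812 V

0.812


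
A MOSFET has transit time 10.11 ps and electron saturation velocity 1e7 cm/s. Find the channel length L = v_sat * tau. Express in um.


Step 1: tau in seconds = 10.11 ps * 1e-12 = 1.0110e-11 s
Step 2: L = v_sat * tau = 1e7 * 1.0110e-11 = 1.0110e-04 cm
Step 3: L in um = 1.0110e-04 * 1e4 = 1.011 um

1.011


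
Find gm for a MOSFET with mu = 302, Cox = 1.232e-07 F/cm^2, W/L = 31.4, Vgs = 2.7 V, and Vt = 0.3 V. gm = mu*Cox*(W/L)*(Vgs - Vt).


Step 1: Vov = Vgs - Vt = 2.7 - 0.3 = 2.4 V
Step 2: gm = mu * Cox * (W/L) * Vov
Step 3: gm = 302 * 1.232e-07 * 31.4 * 2.4 = 2.80e-03 S

2.80e-03


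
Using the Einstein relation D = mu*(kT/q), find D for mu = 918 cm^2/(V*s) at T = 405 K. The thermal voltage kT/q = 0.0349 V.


Step 1: D = mu * (kT/q)
Step 2: D = 918 * 0.0349
Step 3: D = 32.04 cm^2/s

32.04


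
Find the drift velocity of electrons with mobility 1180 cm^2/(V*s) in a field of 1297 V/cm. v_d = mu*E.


Step 1: v_d = mu * E
Step 2: v_d = 1180 * 1297 = 1530460
Step 3: v_d = 1.53e+06 cm/s

1.53e+06


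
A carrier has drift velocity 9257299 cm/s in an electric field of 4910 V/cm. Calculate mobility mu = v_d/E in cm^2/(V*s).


Step 1: mu = v_d / E
Step 2: mu = 9257299 / 4910
Step 3: mu = 1885.4 cm^2/(V*s)

1885.4


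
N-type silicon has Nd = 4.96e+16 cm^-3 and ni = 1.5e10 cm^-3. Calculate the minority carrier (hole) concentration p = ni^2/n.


Step 1: Since Nd >> ni, n ≈ Nd = 4.96e+16 cm^-3
Step 2: p = ni^2 / n = (1.5e10)^2 / 4.96e+16
Step 3: p = 2.25e20 / 4.96e+16 = 4.54e+03 cm^-3

4.54e+03


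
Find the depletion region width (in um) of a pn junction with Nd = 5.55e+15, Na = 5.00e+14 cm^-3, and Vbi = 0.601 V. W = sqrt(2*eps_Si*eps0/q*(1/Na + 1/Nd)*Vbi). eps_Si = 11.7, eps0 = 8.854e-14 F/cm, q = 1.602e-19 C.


Step 1: 1/Na + 1/Nd = 1/5.00e+14 + 1/5.55e+15 = 2.18018e-15
Step 2: 2*eps*eps0/q = 2*11.7*8.854e-14/1.602e-19 = 1.293281e+07
Step 3: W^2 = 1.293281e+07 * 2.18018e-15 * 0.601 = 1.69457e-08
Step 4: W = sqrt(1.69457e-08) = 1.302e-04 cm = 1.302 um

1.302


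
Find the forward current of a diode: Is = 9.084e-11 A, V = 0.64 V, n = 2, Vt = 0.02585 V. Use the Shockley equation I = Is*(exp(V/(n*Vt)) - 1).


Step 1: V/(n*Vt) = 0.64/(2*0.02585) = 12.3791
Step 2: exp(12.3791) = 2.3778e+05
Step 3: I = 9.084e-11 * (2.3778e+05 - 1) = 2.16e-05 A

2.16e-05


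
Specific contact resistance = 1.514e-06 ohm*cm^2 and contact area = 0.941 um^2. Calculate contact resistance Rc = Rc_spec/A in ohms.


Step 1: Convert area to cm^2: 0.941 um^2 = 9.4100e-09 cm^2
Step 2: Rc = Rc_spec / A = 1.514e-06 / 9.4100e-09
Step 3: Rc = 1.61e+02 ohms

1.61e+02


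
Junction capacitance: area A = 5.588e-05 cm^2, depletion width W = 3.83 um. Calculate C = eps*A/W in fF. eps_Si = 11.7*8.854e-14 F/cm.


Step 1: eps_Si = 11.7 * 8.854e-14 = 1.035918e-12 F/cm
Step 2: W in cm = 3.83 * 1e-4 = 3.83e-04 cm
Step 3: C = 1.035918e-12 * 5.588e-05 / 3.83e-04 = 1.511412e-13 F
Step 4: C = 151.14 fF

151.14


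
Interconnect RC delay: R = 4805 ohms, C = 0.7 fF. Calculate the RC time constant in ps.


Step 1: tau = R * C
Step 2: tau = 4805 * 0.7 fF = 4805 * 7.0e-16 F
Step 3: tau = 3.3635e-12 s = 3.3635 ps

3.3635


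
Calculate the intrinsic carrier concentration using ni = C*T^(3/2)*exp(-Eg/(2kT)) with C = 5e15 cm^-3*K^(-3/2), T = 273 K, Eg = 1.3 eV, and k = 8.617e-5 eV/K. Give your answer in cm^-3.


Step 1: Compute kT = 8.617e-5 * 273 = 0.02352441 eV
Step 2: Exponent = -Eg/(2kT) = -1.3/(2*0.02352441) = -27.63087
Step 3: T^(3/2) = 273^1.5 = 4510.70
Step 4: ni = 5e15 * 4510.70 * exp(-27.63087) = 2.26e+07 cm^-3

2.26e+07


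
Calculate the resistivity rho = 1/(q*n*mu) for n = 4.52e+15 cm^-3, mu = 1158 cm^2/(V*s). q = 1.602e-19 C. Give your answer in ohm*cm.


Step 1: sigma = q * n * mu = 1.602e-19 * 4.52e+15 * 1158 = 8.38512e-01 S/cm
Step 2: rho = 1 / sigma = 1 / 8.38512e-01 = 1.193 ohm*cm

1.193


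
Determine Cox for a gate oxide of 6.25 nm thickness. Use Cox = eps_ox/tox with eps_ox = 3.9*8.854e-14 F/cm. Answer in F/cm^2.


Step 1: eps_ox = 3.9 * 8.854e-14 = 3.45306e-13 F/cm
Step 2: tox in cm = 6.25 nm * 1e-7 = 6.2500e-07 cm
Step 3: Cox = 3.45306e-13 / 6.2500e-07 = 5.52e-07 F/cm^2

5.52e-07


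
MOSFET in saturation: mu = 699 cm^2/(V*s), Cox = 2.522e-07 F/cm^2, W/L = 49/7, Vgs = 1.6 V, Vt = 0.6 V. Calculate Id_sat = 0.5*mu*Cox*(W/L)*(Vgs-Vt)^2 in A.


Step 1: Overdrive voltage Vov = Vgs - Vt = 1.6 - 0.6 = 1.0 V
Step 2: W/L = 49/7 = 7
Step 3: Id = 0.5 * 699 * 2.522e-07 * 7 * 1.0^2
Step 4: Id = 6.17e-04 A

6.17e-04


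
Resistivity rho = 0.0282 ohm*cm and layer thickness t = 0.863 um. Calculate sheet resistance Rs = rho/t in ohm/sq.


Step 1: Convert thickness to cm: t = 0.863 um = 8.6300e-05 cm
Step 2: Rs = rho / t = 0.0282 / 8.6300e-05
Step 3: Rs = 326.8 ohm/sq

326.8


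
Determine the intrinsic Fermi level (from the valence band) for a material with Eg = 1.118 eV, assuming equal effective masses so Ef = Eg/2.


Step 1: For an intrinsic semiconductor, the Fermi level sits at midgap.
Step 2: Ef = Eg / 2 = 1.118 / 2 = 0.559 eV

0.559


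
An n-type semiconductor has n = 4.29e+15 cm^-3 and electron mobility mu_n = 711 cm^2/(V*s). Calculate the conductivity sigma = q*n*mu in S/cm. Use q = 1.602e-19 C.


Step 1: sigma = q * n * mu
Step 2: sigma = 1.602e-19 * 4.29e+15 * 711
Step 3: sigma = 4.886e-01 S/cm

4.886e-01


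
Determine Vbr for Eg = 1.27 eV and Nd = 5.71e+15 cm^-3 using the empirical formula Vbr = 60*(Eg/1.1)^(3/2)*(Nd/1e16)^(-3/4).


Step 1: Eg/1.1 = 1.27/1.1 = 1.154545
Step 2: (Eg/1.1)^1.5 = 1.154545^1.5 = 1.240556
Step 3: (Nd/1e16)^(-0.75) = (0.571)^(-0.75) = 1.522379
Step 4: Vbr = 60 * 1.240556 * 1.522379 = 113.3 V

113.3


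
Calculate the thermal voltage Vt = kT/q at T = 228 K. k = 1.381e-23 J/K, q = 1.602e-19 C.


Step 1: kT = 1.381e-23 * 228 = 3.14868e-21 J
Step 2: Vt = kT/q = 3.14868e-21 / 1.602e-19
Step 3: Vt = 0.01965 V

0.01965


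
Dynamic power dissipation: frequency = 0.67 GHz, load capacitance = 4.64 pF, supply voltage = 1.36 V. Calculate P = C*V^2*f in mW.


Step 1: V^2 = 1.36^2 = 1.8496 V^2
Step 2: P = C*V^2*f = 4.64e-12 F * 1.8496 * 0.67e9 Hz
Step 3: P = 5.75003648e-03 W
Step 4: P = 5.75 mW

5.75


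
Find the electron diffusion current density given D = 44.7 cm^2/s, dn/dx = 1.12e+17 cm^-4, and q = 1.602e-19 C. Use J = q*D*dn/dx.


Step 1: J = q * D * (dn/dx)
Step 2: J = 1.602e-19 * 44.7 * 1.12e+17
Step 3: J = 8.02e-01 A/cm^2

8.02e-01


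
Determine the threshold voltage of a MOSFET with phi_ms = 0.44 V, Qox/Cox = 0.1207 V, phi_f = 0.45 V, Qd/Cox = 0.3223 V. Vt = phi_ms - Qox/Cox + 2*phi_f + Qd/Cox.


Step 1: Vt = phi_ms - Qox/Cox + 2*phi_f + Qd/Cox
Step 2: Vt = 0.44 - 0.1207 + 2*0.45 + 0.3223
Step 3: Vt = 0.44 - 0.1207 + 0.9 + 0.3223
Step 4: Vt = 1.5416 V

1.5416


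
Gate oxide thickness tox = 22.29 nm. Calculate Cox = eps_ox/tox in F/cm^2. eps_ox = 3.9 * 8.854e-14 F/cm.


Step 1: eps_ox = 3.9 * 8.854e-14 = 3.45306e-13 F/cm
Step 2: tox in cm = 22.29 nm * 1e-7 = 2.2290e-06 cm
Step 3: Cox = 3.45306e-13 / 2.2290e-06 = 1.55e-07 F/cm^2

1.55e-07


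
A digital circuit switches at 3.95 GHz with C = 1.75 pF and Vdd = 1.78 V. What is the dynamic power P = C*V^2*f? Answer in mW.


Step 1: V^2 = 1.78^2 = 3.1684 V^2
Step 2: P = C*V^2*f = 1.75e-12 F * 3.1684 * 3.95e9 Hz
Step 3: P = 2.1901565e-02 W
Step 4: P = 21.902 mW

21.902


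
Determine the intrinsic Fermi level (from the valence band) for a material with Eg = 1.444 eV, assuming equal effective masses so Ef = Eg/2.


Step 1: For an intrinsic semiconductor, the Fermi level sits at midgap.
Step 2: Ef = Eg / 2 = 1.444 / 2 = 0.722 eV

0.722


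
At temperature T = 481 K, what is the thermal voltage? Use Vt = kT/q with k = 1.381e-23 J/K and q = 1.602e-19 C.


Step 1: kT = 1.381e-23 * 481 = 6.64261e-21 J
Step 2: Vt = kT/q = 6.64261e-21 / 1.602e-19
Step 3: Vt = 0.04146 V

0.04146


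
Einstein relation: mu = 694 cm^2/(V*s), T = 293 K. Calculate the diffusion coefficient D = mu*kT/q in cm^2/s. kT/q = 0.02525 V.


Step 1: D = mu * (kT/q)
Step 2: D = 694 * 0.02525
Step 3: D = 17.52 cm^2/s

17.52


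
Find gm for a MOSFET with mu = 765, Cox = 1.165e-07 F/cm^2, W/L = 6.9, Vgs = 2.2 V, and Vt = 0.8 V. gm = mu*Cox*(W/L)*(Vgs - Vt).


Step 1: Vov = Vgs - Vt = 2.2 - 0.8 = 1.4 V
Step 2: gm = mu * Cox * (W/L) * Vov
Step 3: gm = 765 * 1.165e-07 * 6.9 * 1.4 = 8.61e-04 S

8.61e-04


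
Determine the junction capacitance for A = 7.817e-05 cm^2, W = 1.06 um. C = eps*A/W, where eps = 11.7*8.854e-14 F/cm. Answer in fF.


Step 1: eps_Si = 11.7 * 8.854e-14 = 1.035918e-12 F/cm
Step 2: W in cm = 1.06 * 1e-4 = 1.06e-04 cm
Step 3: C = 1.035918e-12 * 7.817e-05 / 1.06e-04 = 7.639407e-13 F
Step 4: C = 763.94 fF

763.94


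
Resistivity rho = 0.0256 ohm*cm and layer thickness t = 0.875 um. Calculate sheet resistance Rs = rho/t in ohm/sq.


Step 1: Convert thickness to cm: t = 0.875 um = 8.7500e-05 cm
Step 2: Rs = rho / t = 0.0256 / 8.7500e-05
Step 3: Rs = 292.6 ohm/sq

292.6


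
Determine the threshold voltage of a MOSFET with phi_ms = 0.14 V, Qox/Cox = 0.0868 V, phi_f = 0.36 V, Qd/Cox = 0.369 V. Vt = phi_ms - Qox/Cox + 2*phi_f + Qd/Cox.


Step 1: Vt = phi_ms - Qox/Cox + 2*phi_f + Qd/Cox
Step 2: Vt = 0.14 - 0.0868 + 2*0.36 + 0.369
Step 3: Vt = 0.14 - 0.0868 + 0.72 + 0.369
Step 4: Vt = 1.1422 V

1.1422


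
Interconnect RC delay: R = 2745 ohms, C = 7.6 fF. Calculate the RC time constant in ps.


Step 1: tau = R * C
Step 2: tau = 2745 * 7.6 fF = 2745 * 7.6e-15 F
Step 3: tau = 2.0862e-11 s = 20.862 ps

20.862


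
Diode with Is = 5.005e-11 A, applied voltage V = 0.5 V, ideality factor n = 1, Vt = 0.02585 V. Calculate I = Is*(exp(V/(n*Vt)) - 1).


Step 1: V/(n*Vt) = 0.5/(1*0.02585) = 19.3424
Step 2: exp(19.3424) = 2.5136e+08
Step 3: I = 5.005e-11 * (2.5136e+08 - 1) = 1.26e-02 A

1.26e-02


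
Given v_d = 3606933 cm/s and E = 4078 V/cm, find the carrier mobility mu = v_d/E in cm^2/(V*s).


Step 1: mu = v_d / E
Step 2: mu = 3606933 / 4078
Step 3: mu = 884.49 cm^2/(V*s)

884.49


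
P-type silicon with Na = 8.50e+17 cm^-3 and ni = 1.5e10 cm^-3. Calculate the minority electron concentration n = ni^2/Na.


Step 1: Majority hole concentration p ≈ Na = 8.50e+17 cm^-3
Step 2: n = ni^2 / Na = (1.5e10)^2 / 8.50e+17
Step 3: n = 2.65e+02 cm^-3

2.65e+02


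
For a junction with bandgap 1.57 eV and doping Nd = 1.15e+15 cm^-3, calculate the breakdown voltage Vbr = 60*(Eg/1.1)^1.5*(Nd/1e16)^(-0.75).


Step 1: Eg/1.1 = 1.57/1.1 = 1.427273
Step 2: (Eg/1.1)^1.5 = 1.427273^1.5 = 1.705142
Step 3: (Nd/1e16)^(-0.75) = (0.115)^(-0.75) = 5.063801
Step 4: Vbr = 60 * 1.705142 * 5.063801 = 518.1 V

518.1


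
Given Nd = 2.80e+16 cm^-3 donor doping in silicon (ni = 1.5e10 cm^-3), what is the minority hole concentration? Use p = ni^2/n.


Step 1: Since Nd >> ni, n ≈ Nd = 2.80e+16 cm^-3
Step 2: p = ni^2 / n = (1.5e10)^2 / 2.80e+16
Step 3: p = 2.25e20 / 2.80e+16 = 8.04e+03 cm^-3

8.04e+03


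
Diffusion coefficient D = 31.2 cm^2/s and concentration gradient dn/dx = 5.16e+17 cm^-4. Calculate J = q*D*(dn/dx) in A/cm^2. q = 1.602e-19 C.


Step 1: J = q * D * (dn/dx)
Step 2: J = 1.602e-19 * 31.2 * 5.16e+17
Step 3: J = 2.58e+00 A/cm^2

2.58e+00


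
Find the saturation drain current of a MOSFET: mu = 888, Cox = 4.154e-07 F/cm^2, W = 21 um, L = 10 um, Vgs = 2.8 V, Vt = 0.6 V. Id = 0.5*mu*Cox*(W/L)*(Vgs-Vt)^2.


Step 1: Overdrive voltage Vov = Vgs - Vt = 2.8 - 0.6 = 2.2 V
Step 2: W/L = 21/10 = 2.1
Step 3: Id = 0.5 * 888 * 4.154e-07 * 2.1 * 2.2^2
Step 4: Id = 1.87e-03 A

1.87e-03


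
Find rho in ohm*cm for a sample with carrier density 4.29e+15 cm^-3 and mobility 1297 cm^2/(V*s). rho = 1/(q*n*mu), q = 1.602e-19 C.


Step 1: sigma = q * n * mu = 1.602e-19 * 4.29e+15 * 1297 = 8.91374e-01 S/cm
Step 2: rho = 1 / sigma = 1 / 8.91374e-01 = 1.122 ohm*cm

1.122


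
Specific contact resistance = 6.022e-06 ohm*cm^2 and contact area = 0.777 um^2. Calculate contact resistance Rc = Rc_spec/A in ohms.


Step 1: Convert area to cm^2: 0.777 um^2 = 7.7700e-09 cm^2
Step 2: Rc = Rc_spec / A = 6.022e-06 / 7.7700e-09
Step 3: Rc = 7.75e+02 ohms

7.75e+02


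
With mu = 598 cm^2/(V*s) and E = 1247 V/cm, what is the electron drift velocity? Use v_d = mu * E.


Step 1: v_d = mu * E
Step 2: v_d = 598 * 1247 = 745706
Step 3: v_d = 7.46e+05 cm/s

7.46e+05


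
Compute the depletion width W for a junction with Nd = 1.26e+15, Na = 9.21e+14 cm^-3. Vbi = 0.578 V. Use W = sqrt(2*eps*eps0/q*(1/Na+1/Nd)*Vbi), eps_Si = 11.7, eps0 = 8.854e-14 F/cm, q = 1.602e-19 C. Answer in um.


Step 1: 1/Na + 1/Nd = 1/9.21e+14 + 1/1.26e+15 = 1.87943e-15
Step 2: 2*eps*eps0/q = 2*11.7*8.854e-14/1.602e-19 = 1.293281e+07
Step 3: W^2 = 1.293281e+07 * 1.87943e-15 * 0.578 = 1.40490e-08
Step 4: W = sqrt(1.40490e-08) = 1.185e-04 cm = 1.185 um

1.185


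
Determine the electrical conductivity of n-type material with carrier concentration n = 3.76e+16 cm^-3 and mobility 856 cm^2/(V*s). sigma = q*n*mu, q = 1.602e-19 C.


Step 1: sigma = q * n * mu
Step 2: sigma = 1.602e-19 * 3.76e+16 * 856
Step 3: sigma = 5.156e+00 S/cm

5.156e+00


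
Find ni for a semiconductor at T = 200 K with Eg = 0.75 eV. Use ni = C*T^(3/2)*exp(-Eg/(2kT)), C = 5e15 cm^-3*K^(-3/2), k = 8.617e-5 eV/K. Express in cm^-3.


Step 1: Compute kT = 8.617e-5 * 200 = 0.017234 eV
Step 2: Exponent = -Eg/(2kT) = -0.75/(2*0.017234) = -21.75931
Step 3: T^(3/2) = 200^1.5 = 2828.43
Step 4: ni = 5e15 * 2828.43 * exp(-21.75931) = 5.02e+09 cm^-3

5.02e+09


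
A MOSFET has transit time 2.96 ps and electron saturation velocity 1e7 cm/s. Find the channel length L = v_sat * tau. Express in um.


Step 1: tau in seconds = 2.96 ps * 1e-12 = 2.9600e-12 s
Step 2: L = v_sat * tau = 1e7 * 2.9600e-12 = 2.9600e-05 cm
Step 3: L in um = 2.9600e-05 * 1e4 = 0.296 um

0.296


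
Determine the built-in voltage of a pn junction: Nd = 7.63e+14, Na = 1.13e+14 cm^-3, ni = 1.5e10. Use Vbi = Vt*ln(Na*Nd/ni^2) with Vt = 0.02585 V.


Step 1: Compute Na*Nd/ni^2 = 1.13e+14 * 7.63e+14 / (1.5e10)^2 = 3.8320e+08
Step 2: ln(3.8320e+08) = 19.7641
Step 3: Vbi = 0.02585 * 19.7641 = 0.511 V

0.511


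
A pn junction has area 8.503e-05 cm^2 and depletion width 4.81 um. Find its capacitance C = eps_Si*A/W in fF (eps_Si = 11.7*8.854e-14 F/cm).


Step 1: eps_Si = 11.7 * 8.854e-14 = 1.035918e-12 F/cm
Step 2: W in cm = 4.81 * 1e-4 = 4.81e-04 cm
Step 3: C = 1.035918e-12 * 8.503e-05 / 4.81e-04 = 1.831270e-13 F
Step 4: C = 183.13 fF

183.13


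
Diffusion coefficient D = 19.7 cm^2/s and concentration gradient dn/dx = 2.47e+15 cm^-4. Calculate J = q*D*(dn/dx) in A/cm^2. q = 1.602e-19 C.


Step 1: J = q * D * (dn/dx)
Step 2: J = 1.602e-19 * 19.7 * 2.47e+15
Step 3: J = 7.80e-03 A/cm^2

7.80e-03


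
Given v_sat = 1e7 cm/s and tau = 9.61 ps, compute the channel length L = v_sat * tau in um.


Step 1: tau in seconds = 9.61 ps * 1e-12 = 9.6100e-12 s
Step 2: L = v_sat * tau = 1e7 * 9.6100e-12 = 9.6100e-05 cm
Step 3: L in um = 9.6100e-05 * 1e4 = 0.961 um

0.961


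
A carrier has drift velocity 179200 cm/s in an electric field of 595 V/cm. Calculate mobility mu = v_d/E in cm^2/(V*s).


Step 1: mu = v_d / E
Step 2: mu = 179200 / 595
Step 3: mu = 301.18 cm^2/(V*s)

301.18


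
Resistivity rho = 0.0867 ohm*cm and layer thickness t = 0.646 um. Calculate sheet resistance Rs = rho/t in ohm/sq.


Step 1: Convert thickness to cm: t = 0.646 um = 6.4600e-05 cm
Step 2: Rs = rho / t = 0.0867 / 6.4600e-05
Step 3: Rs = 1342.1 ohm/sq

1342.1


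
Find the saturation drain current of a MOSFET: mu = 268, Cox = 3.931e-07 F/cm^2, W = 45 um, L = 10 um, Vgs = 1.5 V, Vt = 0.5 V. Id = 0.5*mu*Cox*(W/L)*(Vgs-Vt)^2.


Step 1: Overdrive voltage Vov = Vgs - Vt = 1.5 - 0.5 = 1.0 V
Step 2: W/L = 45/10 = 4.5
Step 3: Id = 0.5 * 268 * 3.931e-07 * 4.5 * 1.0^2
Step 4: Id = 2.37e-04 A

2.37e-04


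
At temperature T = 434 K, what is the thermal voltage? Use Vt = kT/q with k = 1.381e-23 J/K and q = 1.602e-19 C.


Step 1: kT = 1.381e-23 * 434 = 5.99354e-21 J
Step 2: Vt = kT/q = 5.99354e-21 / 1.602e-19
Step 3: Vt = 0.03741 V

0.03741


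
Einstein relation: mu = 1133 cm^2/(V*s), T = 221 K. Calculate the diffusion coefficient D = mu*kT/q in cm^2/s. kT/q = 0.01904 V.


Step 1: D = mu * (kT/q)
Step 2: D = 1133 * 0.01904
Step 3: D = 21.57 cm^2/s

21.57


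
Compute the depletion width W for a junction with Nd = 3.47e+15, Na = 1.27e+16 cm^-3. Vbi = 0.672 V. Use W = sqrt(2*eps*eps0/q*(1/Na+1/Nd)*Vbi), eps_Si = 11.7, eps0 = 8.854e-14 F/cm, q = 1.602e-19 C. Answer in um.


Step 1: 1/Na + 1/Nd = 1/1.27e+16 + 1/3.47e+15 = 3.66925e-16
Step 2: 2*eps*eps0/q = 2*11.7*8.854e-14/1.602e-19 = 1.293281e+07
Step 3: W^2 = 1.293281e+07 * 3.66925e-16 * 0.672 = 3.18889e-09
Step 4: W = sqrt(3.18889e-09) = 5.647e-05 cm = 0.5647 um

0.5647


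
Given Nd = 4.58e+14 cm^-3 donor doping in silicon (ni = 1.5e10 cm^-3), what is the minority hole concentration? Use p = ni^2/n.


Step 1: Since Nd >> ni, n ≈ Nd = 4.58e+14 cm^-3
Step 2: p = ni^2 / n = (1.5e10)^2 / 4.58e+14
Step 3: p = 2.25e20 / 4.58e+14 = 4.91e+05 cm^-3

4.91e+05


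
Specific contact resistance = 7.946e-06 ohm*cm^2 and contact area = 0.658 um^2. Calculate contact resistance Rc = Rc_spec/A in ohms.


Step 1: Convert area to cm^2: 0.658 um^2 = 6.5800e-09 cm^2
Step 2: Rc = Rc_spec / A = 7.946e-06 / 6.5800e-09
Step 3: Rc = 1.21e+03 ohms

1.21e+03
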